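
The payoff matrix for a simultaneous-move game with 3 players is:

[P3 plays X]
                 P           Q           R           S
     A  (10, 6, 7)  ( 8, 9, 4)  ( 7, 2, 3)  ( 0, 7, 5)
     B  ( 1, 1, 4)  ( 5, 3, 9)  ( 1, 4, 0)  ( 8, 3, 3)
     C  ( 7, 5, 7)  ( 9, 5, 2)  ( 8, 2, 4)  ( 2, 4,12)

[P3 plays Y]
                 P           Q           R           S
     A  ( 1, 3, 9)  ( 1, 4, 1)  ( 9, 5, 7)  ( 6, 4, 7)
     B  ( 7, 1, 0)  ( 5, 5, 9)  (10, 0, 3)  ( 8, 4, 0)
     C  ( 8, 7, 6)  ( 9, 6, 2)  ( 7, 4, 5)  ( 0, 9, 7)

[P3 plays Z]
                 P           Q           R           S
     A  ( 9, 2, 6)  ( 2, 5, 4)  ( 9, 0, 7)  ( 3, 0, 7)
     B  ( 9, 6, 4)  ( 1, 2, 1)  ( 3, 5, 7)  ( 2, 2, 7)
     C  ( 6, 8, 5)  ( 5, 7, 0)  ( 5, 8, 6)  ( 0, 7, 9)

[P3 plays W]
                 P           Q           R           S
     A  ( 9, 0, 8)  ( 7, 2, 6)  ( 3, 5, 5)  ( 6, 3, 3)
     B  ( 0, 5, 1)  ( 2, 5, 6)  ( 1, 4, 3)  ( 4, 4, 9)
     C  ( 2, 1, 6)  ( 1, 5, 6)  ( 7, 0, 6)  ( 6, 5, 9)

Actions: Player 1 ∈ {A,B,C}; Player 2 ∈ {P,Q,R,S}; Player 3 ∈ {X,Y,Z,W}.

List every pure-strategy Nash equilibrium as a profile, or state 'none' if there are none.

(A,P,X): not NE [P2→Q gives 9>6; P3→Y gives 9>7]
(A,P,Y): not NE [P1→C gives 8>1; P2→R gives 5>3]
(A,P,Z): not NE [P2→Q gives 5>2; P3→Y gives 9>6]
(A,P,W): not NE [P2→R gives 5>0; P3→Y gives 9>8]
(A,Q,X): not NE [P1→C gives 9>8; P3→W gives 6>4]
(A,Q,Y): not NE [P1→C gives 9>1; P2→R gives 5>4; P3→W gives 6>1]
(A,Q,Z): not NE [P1→C gives 5>2; P3→W gives 6>4]
(A,Q,W): not NE [P2→R gives 5>2]
(A,R,X): not NE [P1→C gives 8>7; P2→Q gives 9>2; P3→Z gives 7>3]
(A,R,Y): not NE [P1→B gives 10>9]
(A,R,Z): not NE [P2→Q gives 5>0]
(A,R,W): not NE [P1→C gives 7>3; P3→Z gives 7>5]
(A,S,X): not NE [P1→B gives 8>0; P2→Q gives 9>7; P3→Z gives 7>5]
(A,S,Y): not NE [P1→B gives 8>6; P2→R gives 5>4]
(A,S,Z): not NE [P2→Q gives 5>0]
(A,S,W): not NE [P2→R gives 5>3; P3→Z gives 7>3]
(B,P,X): not NE [P1→A gives 10>1; P2→R gives 4>1]
(B,P,Y): not NE [P1→C gives 8>7; P2→Q gives 5>1; P3→Z gives 4>0]
(B,P,Z): NE
(B,P,W): not NE [P1→A gives 9>0; P3→Z gives 4>1]
(B,Q,X): not NE [P1→C gives 9>5; P2→R gives 4>3]
(B,Q,Y): not NE [P1→C gives 9>5]
(B,Q,Z): not NE [P1→C gives 5>1; P2→P gives 6>2; P3→Y gives 9>1]
(B,Q,W): not NE [P1→A gives 7>2; P3→Y gives 9>6]
(B,R,X): not NE [P1→C gives 8>1; P3→Z gives 7>0]
(B,R,Y): not NE [P2→Q gives 5>0; P3→Z gives 7>3]
(B,R,Z): not NE [P1→A gives 9>3; P2→P gives 6>5]
(B,R,W): not NE [P1→C gives 7>1; P2→Q gives 5>4; P3→Z gives 7>3]
(B,S,X): not NE [P2→R gives 4>3; P3→W gives 9>3]
(B,S,Y): not NE [P2→Q gives 5>4; P3→W gives 9>0]
(B,S,Z): not NE [P1→A gives 3>2; P2→P gives 6>2; P3→W gives 9>7]
(B,S,W): not NE [P1→C gives 6>4; P2→Q gives 5>4]
(C,P,X): not NE [P1→A gives 10>7]
(C,P,Y): not NE [P2→S gives 9>7; P3→X gives 7>6]
(C,P,Z): not NE [P1→B gives 9>6; P3→X gives 7>5]
(C,P,W): not NE [P1→A gives 9>2; P2→S gives 5>1; P3→X gives 7>6]
(C,Q,X): not NE [P3→W gives 6>2]
(C,Q,Y): not NE [P2→S gives 9>6; P3→W gives 6>2]
(C,Q,Z): not NE [P2→R gives 8>7; P3→W gives 6>0]
(C,Q,W): not NE [P1→A gives 7>1]
(C,R,X): not NE [P2→Q gives 5>2; P3→W gives 6>4]
(C,R,Y): not NE [P1→B gives 10>7; P2→S gives 9>4; P3→W gives 6>5]
(C,R,Z): not NE [P1→A gives 9>5]
(C,R,W): not NE [P2→S gives 5>0]
(C,S,X): not NE [P1→B gives 8>2; P2→Q gives 5>4]
(C,S,Y): not NE [P1→B gives 8>0; P3→X gives 12>7]
(C,S,Z): not NE [P1→A gives 3>0; P2→R gives 8>7; P3→X gives 12>9]
(C,S,W): not NE [P3→X gives 12>9]

NE set: (B,P,Z)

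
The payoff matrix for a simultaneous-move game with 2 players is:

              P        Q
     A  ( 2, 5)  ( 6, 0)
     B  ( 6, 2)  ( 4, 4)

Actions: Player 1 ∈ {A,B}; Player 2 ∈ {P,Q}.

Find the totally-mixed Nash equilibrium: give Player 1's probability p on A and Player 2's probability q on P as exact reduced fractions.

P1 indiff ⇒ q·2+(1-q)·6 = q·6+(1-q)·4 ⇒ q(-4) = (1-q)(-2) ⇒ q = 1/3
P2 indiff ⇒ p·5+(1-p)·2 = p·0+(1-p)·4 ⇒ p(5) = (1-p)(2) ⇒ p = 2/7

P1 mixes 2/7 on A; P2 mixes 1/3 on P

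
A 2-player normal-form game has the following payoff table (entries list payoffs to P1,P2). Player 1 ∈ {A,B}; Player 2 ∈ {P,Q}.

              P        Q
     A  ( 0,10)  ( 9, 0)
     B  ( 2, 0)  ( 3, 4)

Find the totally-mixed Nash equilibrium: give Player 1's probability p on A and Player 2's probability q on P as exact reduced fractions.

P1 indiff ⇒ q·0+(1-q)·9 = q·2+(1-q)·3 ⇒ q(-2) = (1-q)(-6) ⇒ q = 3/4
P2 indiff ⇒ p·10+(1-p)·0 = p·0+(1-p)·4 ⇒ p(10) = (1-p)(4) ⇒ p = 2/7

p=2/7, q=3/4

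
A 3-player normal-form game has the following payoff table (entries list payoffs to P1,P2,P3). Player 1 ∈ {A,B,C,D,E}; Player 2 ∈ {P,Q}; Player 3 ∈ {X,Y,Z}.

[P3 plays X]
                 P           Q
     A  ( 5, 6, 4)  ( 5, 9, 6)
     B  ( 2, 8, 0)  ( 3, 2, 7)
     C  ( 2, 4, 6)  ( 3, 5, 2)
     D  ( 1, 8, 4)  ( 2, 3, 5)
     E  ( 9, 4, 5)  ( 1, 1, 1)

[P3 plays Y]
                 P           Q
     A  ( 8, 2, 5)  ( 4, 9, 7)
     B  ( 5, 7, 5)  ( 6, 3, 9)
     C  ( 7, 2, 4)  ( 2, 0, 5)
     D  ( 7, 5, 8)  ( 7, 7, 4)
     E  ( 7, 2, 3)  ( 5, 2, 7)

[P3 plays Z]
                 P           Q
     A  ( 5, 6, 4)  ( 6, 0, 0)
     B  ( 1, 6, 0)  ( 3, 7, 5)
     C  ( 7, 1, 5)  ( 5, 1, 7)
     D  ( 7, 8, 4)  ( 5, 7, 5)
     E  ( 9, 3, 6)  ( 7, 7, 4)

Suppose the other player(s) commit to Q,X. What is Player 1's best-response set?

u_1(A vs Q,X) = 5
u_1(B vs Q,X) = 3
u_1(C vs Q,X) = 3
u_1(D vs Q,X) = 2
u_1(E vs Q,X) = 1
max payoff 5 at {A}

BR_1 = {A}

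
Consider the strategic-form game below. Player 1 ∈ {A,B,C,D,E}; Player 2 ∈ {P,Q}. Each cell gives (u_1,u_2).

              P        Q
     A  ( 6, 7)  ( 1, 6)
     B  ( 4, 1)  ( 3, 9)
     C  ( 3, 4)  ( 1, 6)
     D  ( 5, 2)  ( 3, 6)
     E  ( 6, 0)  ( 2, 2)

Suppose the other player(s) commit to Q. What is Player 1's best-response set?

P1 best: {B,D}

u_1(A vs Q) = 1
u_1(B vs Q) = 3
u_1(C vs Q) = 1
u_1(D vs Q) = 3
u_1(E vs Q) = 2
max payoff 3 at {B,D}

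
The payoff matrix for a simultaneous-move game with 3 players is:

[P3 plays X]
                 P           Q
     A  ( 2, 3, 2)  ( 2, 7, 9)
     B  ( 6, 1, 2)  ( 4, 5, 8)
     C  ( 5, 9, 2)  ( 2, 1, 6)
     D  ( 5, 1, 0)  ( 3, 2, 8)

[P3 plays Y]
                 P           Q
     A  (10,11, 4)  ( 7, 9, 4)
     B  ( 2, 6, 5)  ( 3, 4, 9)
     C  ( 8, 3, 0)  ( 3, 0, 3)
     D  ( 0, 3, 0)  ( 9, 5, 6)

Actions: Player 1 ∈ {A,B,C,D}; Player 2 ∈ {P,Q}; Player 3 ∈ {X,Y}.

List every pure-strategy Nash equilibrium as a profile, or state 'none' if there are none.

(A,P,X): not NE [P1→B gives 6>2; P2→Q gives 7>3; P3→Y gives 4>2]
(A,P,Y): NE
(A,Q,X): not NE [P1→B gives 4>2]
(A,Q,Y): not NE [P1→D gives 9>7; P2→P gives 11>9; P3→X gives 9>4]
(B,P,X): not NE [P2→Q gives 5>1; P3→Y gives 5>2]
(B,P,Y): not NE [P1→A gives 10>2]
(B,Q,X): not NE [P3→Y gives 9>8]
(B,Q,Y): not NE [P1→D gives 9>3; P2→P gives 6>4]
(C,P,X): not NE [P1→B gives 6>5]
(C,P,Y): not NE [P1→A gives 10>8; P3→X gives 2>0]
(C,Q,X): not NE [P1→B gives 4>2; P2→P gives 9>1]
(C,Q,Y): not NE [P1→D gives 9>3; P2→P gives 3>0; P3→X gives 6>3]
(D,P,X): not NE [P1→B gives 6>5; P2→Q gives 2>1]
(D,P,Y): not NE [P1→A gives 10>0; P2→Q gives 5>3]
(D,Q,X): not NE [P1→B gives 4>3]
(D,Q,Y): not NE [P3→X gives 8>6]

Nash profiles: (A,P,Y)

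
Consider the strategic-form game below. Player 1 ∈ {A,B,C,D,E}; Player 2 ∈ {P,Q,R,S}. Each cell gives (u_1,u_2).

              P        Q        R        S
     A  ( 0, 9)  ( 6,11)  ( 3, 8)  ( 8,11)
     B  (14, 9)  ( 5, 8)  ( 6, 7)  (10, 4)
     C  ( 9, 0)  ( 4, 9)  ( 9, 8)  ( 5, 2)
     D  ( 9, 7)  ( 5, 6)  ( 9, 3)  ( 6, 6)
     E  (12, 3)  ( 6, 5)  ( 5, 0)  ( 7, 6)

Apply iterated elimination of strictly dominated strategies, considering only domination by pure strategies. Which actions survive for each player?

Remaining: P1:{A,B,E} P2:{P,Q,S}

P2 drop R (Q beats it: A:11>8 B:8>7 C:9>8 D:6>3 E:5>0)
P1 drop C (B beats it: P:14>9 Q:5>4 S:10>5)
P1 drop D (E beats it: P:12>9 Q:6>5 S:7>6)
P1→{A,B,E} P2→{P,Q,S}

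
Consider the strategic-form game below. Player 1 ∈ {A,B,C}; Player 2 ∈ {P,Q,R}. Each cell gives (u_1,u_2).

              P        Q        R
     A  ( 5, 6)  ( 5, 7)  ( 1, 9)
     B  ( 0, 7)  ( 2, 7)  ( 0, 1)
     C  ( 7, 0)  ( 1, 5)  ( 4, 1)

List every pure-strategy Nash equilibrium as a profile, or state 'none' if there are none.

(A,P): not NE [P1→C gives 7>5; P2→R gives 9>6]
(A,Q): not NE [P2→R gives 9>7]
(A,R): not NE [P1→C gives 4>1]
(B,P): not NE [P1→C gives 7>0]
(B,Q): not NE [P1→A gives 5>2]
(B,R): not NE [P1→C gives 4>0; P2→Q gives 7>1]
(C,P): not NE [P2→Q gives 5>0]
(C,Q): not NE [P1→A gives 5>1]
(C,R): not NE [P2→Q gives 5>1]

Equilibria: none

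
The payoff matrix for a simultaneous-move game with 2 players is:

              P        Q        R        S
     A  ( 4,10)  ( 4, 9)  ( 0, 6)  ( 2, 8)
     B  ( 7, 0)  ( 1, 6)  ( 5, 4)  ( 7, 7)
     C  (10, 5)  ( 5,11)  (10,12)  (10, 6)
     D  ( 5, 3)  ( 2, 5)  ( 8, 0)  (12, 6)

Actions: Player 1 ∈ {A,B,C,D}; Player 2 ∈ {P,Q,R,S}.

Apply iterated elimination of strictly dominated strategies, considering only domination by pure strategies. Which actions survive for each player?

IESDS → P1:{C,D} P2:{Q,R,S}

P1 drop A (C beats it: P:10>4 Q:5>4 R:10>0 S:10>2)
P1 drop B (C beats it: P:10>7 Q:5>1 R:10>5 S:10>7)
P2 drop P (Q beats it: C:11>5 D:5>3)
P1→{C,D} P2→{Q,R,S}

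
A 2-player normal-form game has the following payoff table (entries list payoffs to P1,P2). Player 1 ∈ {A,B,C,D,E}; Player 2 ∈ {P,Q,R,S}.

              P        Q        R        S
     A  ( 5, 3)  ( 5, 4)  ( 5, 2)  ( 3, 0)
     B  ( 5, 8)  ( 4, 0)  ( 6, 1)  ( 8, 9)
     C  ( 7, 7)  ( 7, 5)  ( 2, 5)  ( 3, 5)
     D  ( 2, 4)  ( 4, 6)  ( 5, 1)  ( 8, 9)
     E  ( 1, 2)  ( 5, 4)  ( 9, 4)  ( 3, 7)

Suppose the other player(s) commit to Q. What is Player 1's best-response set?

u_1(A vs Q) = 5
u_1(B vs Q) = 4
u_1(C vs Q) = 7
u_1(D vs Q) = 4
u_1(E vs Q) = 5
max payoff 7 at {C}

P1 best: {C}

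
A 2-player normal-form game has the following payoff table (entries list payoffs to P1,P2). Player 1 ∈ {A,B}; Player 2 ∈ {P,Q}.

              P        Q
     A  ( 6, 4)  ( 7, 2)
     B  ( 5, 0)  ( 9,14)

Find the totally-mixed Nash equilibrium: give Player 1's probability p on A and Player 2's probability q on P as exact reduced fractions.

P1 indiff ⇒ q·6+(1-q)·7 = q·5+(1-q)·9 ⇒ q(1) = (1-q)(2) ⇒ q = 2/3
P2 indiff ⇒ p·4+(1-p)·0 = p·2+(1-p)·14 ⇒ p(2) = (1-p)(14) ⇒ p = 7/8

P1 mixes 7/8 on A; P2 mixes 2/3 on P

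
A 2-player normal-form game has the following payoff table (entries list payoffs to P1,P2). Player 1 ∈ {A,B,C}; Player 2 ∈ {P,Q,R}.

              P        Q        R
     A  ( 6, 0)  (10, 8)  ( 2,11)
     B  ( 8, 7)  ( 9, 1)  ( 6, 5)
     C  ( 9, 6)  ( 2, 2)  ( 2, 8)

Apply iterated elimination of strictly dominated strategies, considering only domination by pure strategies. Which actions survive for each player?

P2 drop Q (R beats it: A:11>8 B:5>1 C:8>2)
P1 drop A (B beats it: P:8>6 R:6>2)
P1→{B,C} P2→{P,R}

Remaining: P1:{B,C} P2:{P,R}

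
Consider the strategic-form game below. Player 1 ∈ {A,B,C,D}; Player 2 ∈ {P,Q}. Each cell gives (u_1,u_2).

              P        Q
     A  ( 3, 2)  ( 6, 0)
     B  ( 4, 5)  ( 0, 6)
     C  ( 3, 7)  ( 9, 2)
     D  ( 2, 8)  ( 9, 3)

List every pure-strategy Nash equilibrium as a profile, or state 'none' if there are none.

(A,P): not NE [P1→B gives 4>3]
(A,Q): not NE [P1→D gives 9>6; P2→P gives 2>0]
(B,P): not NE [P2→Q gives 6>5]
(B,Q): not NE [P1→D gives 9>0]
(C,P): not NE [P1→B gives 4>3]
(C,Q): not NE [P2→P gives 7>2]
(D,P): not NE [P1→B gives 4>2]
(D,Q): not NE [P2→P gives 8>3]

PSNE: ∅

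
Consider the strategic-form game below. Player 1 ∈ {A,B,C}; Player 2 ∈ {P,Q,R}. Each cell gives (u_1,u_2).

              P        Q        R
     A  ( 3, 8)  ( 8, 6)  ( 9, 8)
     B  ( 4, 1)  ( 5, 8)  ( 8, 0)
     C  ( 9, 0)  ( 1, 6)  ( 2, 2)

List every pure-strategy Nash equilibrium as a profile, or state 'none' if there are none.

(A,P): not NE [P1→C gives 9>3]
(A,Q): not NE [P2→R gives 8>6]
(A,R): NE
(B,P): not NE [P1→C gives 9>4; P2→Q gives 8>1]
(B,Q): not NE [P1→A gives 8>5]
(B,R): not NE [P1→A gives 9>8; P2→Q gives 8>0]
(C,P): not NE [P2→Q gives 6>0]
(C,Q): not NE [P1→A gives 8>1]
(C,R): not NE [P1→A gives 9>2; P2→Q gives 6>2]

NE set: (A,R)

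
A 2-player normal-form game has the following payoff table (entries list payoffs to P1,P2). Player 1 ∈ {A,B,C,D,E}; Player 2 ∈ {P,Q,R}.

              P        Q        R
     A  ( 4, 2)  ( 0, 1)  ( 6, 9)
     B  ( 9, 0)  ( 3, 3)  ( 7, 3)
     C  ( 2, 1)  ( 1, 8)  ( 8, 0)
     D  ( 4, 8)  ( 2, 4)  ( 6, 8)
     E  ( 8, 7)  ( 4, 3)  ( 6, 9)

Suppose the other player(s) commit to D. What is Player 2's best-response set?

argmax u_2 = {P,R}

u_2(P vs D) = 8
u_2(Q vs D) = 4
u_2(R vs D) = 8
max payoff 8 at {P,R}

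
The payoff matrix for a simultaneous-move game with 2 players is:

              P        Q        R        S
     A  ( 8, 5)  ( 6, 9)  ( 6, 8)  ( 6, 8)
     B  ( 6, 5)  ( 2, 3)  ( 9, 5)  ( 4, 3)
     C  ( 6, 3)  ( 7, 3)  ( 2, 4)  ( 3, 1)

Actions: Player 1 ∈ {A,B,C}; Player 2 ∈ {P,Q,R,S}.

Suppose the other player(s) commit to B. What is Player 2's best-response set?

u_2(P vs B) = 5
u_2(Q vs B) = 3
u_2(R vs B) = 5
u_2(S vs B) = 3
max payoff 5 at {P,R}

P2 best: {P,R}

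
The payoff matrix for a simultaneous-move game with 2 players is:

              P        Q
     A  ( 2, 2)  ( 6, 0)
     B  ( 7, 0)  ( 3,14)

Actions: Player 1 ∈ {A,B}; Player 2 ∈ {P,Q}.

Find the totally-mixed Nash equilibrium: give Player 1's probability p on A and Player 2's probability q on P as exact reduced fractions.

P1 indiff ⇒ q·2+(1-q)·6 = q·7+(1-q)·3 ⇒ q(-5) = (1-q)(-3) ⇒ q = 3/8
P2 indiff ⇒ p·2+(1-p)·0 = p·0+(1-p)·14 ⇒ p(2) = (1-p)(14) ⇒ p = 7/8

P1 mixes 7/8 on A; P2 mixes 3/8 on P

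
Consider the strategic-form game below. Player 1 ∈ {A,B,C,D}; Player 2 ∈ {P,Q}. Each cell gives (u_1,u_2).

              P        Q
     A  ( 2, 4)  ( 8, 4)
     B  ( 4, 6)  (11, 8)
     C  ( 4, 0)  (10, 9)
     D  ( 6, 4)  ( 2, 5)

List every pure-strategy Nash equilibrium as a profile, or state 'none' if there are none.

(A,P): not NE [P1→D gives 6>2]
(A,Q): not NE [P1→B gives 11>8]
(B,P): not NE [P1→D gives 6>4; P2→Q gives 8>6]
(B,Q): NE
(C,P): not NE [P1→D gives 6>4; P2→Q gives 9>0]
(C,Q): not NE [P1→B gives 11>10]
(D,P): not NE [P2→Q gives 5>4]
(D,Q): not NE [P1→B gives 11>2]

Nash profiles: (B,Q)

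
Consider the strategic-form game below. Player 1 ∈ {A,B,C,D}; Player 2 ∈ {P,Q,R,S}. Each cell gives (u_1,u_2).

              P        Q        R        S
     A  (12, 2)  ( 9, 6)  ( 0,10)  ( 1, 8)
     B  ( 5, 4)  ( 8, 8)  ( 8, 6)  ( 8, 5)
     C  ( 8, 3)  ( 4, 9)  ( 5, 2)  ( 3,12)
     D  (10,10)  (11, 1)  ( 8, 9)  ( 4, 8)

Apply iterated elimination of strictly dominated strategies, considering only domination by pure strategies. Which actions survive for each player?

P1 drop C (D beats it: P:10>8 Q:11>4 R:8>5 S:4>3)
P2 drop S (R beats it: A:10>8 B:6>5 D:9>8)
P1→{A,B,D} P2→{P,Q,R}

Survivors P1:{A,B,D} P2:{P,Q,R}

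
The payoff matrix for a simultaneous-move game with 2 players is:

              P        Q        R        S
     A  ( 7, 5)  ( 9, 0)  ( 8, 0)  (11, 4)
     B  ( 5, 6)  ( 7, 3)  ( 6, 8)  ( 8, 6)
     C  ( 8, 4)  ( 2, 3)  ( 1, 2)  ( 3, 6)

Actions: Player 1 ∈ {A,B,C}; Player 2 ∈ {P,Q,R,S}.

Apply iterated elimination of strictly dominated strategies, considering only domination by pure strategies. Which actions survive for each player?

IESDS → P1:{A,C} P2:{P,S}

P1 drop B (A beats it: P:7>5 Q:9>7 R:8>6 S:11>8)
P2 drop Q (P beats it: A:5>0 C:4>3)
P2 drop R (P beats it: A:5>0 C:4>2)
P1→{A,C} P2→{P,S}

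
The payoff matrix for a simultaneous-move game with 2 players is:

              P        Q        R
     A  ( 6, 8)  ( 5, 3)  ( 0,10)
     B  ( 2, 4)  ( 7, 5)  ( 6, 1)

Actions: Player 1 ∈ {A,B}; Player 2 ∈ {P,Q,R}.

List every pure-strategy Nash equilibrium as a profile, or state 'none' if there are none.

PSNE = {(B,Q)}

(A,P): not NE [P2→R gives 10>8]
(A,Q): not NE [P1→B gives 7>5; P2→R gives 10>3]
(A,R): not NE [P1→B gives 6>0]
(B,P): not NE [P1→A gives 6>2; P2→Q gives 5>4]
(B,Q): NE
(B,R): not NE [P2→Q gives 5>1]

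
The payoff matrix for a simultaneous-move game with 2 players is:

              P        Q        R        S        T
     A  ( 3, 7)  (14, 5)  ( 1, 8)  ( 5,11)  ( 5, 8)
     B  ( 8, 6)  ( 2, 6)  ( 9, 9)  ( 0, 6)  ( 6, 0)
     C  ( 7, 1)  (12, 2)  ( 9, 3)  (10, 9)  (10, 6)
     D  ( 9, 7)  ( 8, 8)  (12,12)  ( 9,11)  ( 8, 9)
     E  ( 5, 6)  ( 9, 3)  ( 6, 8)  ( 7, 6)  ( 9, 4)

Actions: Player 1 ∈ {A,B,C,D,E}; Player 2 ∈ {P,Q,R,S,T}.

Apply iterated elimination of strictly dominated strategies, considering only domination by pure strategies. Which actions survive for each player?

Remaining: P1:{C,D} P2:{R,S}

P1 drop B (D beats it: P:9>8 Q:8>2 R:12>9 S:9>0 T:8>6)
P1 drop E (C beats it: P:7>5 Q:12>9 R:9>6 S:10>7 T:10>9)
P2 drop P (R beats it: A:8>7 C:3>1 D:12>7)
P2 drop Q (R beats it: A:8>5 C:3>2 D:12>8)
P1 drop A (C beats it: R:9>1 S:10>5 T:10>5)
P2 drop T (S beats it: C:9>6 D:11>9)
P1→{C,D} P2→{R,S}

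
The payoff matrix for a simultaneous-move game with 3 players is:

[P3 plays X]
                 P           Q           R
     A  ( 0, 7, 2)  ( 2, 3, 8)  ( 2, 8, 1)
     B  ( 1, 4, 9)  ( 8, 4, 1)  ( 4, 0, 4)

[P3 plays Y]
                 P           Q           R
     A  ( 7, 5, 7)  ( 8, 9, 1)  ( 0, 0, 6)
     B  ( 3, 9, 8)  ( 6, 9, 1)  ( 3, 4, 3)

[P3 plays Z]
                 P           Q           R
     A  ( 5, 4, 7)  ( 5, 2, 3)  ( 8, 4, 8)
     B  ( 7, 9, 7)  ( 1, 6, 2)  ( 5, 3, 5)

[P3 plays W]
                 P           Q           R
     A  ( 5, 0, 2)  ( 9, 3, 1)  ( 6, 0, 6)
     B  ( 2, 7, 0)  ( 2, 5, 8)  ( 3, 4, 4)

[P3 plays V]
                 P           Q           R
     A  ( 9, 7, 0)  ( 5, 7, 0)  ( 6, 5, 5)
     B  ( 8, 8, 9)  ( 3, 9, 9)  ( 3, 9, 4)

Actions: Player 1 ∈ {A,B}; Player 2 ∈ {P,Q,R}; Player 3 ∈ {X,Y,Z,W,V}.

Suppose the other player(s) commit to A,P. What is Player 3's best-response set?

u_3(X vs A,P) = 2
u_3(Y vs A,P) = 7
u_3(Z vs A,P) = 7
u_3(W vs A,P) = 2
u_3(V vs A,P) = 0
max payoff 7 at {Y,Z}

BR_3 = {Y,Z}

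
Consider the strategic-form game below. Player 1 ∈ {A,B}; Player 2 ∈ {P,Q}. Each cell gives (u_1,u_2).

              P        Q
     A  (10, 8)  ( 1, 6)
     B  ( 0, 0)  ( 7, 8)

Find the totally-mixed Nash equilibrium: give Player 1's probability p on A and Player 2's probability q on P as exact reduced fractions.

P1 indiff ⇒ q·10+(1-q)·1 = q·0+(1-q)·7 ⇒ q(10) = (1-q)(6) ⇒ q = 3/8
P2 indiff ⇒ p·8+(1-p)·0 = p·6+(1-p)·8 ⇒ p(2) = (1-p)(8) ⇒ p = 4/5

p=4/5, q=3/8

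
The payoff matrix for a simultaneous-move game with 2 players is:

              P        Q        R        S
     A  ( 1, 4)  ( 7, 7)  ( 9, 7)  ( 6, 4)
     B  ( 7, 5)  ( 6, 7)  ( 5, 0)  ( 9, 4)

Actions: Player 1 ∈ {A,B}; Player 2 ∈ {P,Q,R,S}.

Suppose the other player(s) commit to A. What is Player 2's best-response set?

u_2(P vs A) = 4
u_2(Q vs A) = 7
u_2(R vs A) = 7
u_2(S vs A) = 4
max payoff 7 at {Q,R}

argmax u_2 = {Q,R}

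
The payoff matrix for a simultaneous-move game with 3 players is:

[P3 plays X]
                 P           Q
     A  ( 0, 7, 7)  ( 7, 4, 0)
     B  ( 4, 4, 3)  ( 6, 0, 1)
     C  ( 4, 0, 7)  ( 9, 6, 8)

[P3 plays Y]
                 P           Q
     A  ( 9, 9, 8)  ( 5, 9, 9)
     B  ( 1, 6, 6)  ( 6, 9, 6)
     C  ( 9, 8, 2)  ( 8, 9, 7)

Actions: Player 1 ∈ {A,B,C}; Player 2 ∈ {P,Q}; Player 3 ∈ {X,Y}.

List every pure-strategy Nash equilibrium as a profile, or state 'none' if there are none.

(A,P,X): not NE [P1→C gives 4>0; P3→Y gives 8>7]
(A,P,Y): NE
(A,Q,X): not NE [P1→C gives 9>7; P2→P gives 7>4; P3→Y gives 9>0]
(A,Q,Y): not NE [P1→C gives 8>5]
(B,P,X): not NE [P3→Y gives 6>3]
(B,P,Y): not NE [P1→C gives 9>1; P2→Q gives 9>6]
(B,Q,X): not NE [P1→C gives 9>6; P2→P gives 4>0; P3→Y gives 6>1]
(B,Q,Y): not NE [P1→C gives 8>6]
(C,P,X): not NE [P2→Q gives 6>0]
(C,P,Y): not NE [P2→Q gives 9>8; P3→X gives 7>2]
(C,Q,X): NE
(C,Q,Y): not NE [P3→X gives 8>7]

Nash profiles: (A,P,Y), (C,Q,X)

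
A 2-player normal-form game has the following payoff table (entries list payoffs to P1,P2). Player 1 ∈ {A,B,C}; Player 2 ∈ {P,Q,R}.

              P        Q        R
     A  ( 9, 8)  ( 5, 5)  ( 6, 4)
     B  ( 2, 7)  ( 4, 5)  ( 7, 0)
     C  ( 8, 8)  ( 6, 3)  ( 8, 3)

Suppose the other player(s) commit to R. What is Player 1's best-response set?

argmax u_1 = {C}

u_1(A vs R) = 6
u_1(B vs R) = 7
u_1(C vs R) = 8
max payoff 8 at {C}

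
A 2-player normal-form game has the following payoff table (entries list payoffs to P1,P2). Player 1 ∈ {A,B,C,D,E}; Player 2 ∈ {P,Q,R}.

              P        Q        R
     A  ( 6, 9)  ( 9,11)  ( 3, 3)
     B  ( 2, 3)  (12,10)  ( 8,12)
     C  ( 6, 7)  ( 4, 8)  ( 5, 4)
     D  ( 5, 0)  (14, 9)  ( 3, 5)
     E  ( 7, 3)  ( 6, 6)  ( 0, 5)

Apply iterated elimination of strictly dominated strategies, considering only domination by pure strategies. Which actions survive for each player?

P2 drop P (Q beats it: A:11>9 B:10>3 C:8>7 D:9>0 E:6>3)
P1 drop A (B beats it: Q:12>9 R:8>3)
P1 drop C (B beats it: Q:12>4 R:8>5)
P1 drop E (B beats it: Q:12>6 R:8>0)
P1→{B,D} P2→{Q,R}

Survivors P1:{B,D} P2:{Q,R}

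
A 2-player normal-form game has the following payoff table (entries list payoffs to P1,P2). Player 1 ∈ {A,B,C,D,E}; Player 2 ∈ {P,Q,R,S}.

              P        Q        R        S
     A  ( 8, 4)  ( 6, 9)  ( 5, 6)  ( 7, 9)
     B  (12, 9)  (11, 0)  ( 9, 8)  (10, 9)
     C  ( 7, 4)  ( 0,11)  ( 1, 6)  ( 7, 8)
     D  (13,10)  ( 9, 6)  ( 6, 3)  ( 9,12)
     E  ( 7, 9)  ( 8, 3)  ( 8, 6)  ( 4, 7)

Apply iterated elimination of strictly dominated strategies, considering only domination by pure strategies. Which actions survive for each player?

Remaining: P1:{B,D} P2:{P,S}

P1 drop A (B beats it: P:12>8 Q:11>6 R:9>5 S:10>7)
P1 drop C (B beats it: P:12>7 Q:11>0 R:9>1 S:10>7)
P1 drop E (B beats it: P:12>7 Q:11>8 R:9>8 S:10>4)
P2 drop Q (P beats it: B:9>0 D:10>6)
P2 drop R (P beats it: B:9>8 D:10>3)
P1→{B,D} P2→{P,S}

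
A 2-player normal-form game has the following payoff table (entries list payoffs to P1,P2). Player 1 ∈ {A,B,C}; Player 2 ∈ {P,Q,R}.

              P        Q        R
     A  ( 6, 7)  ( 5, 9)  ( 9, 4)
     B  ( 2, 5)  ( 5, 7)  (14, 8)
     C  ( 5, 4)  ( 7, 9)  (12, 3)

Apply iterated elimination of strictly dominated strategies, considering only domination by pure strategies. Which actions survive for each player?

Remaining: P1:{B,C} P2:{Q,R}

P2 drop P (Q beats it: A:9>7 B:7>5 C:9>4)
P1 drop A (C beats it: Q:7>5 R:12>9)
P1→{B,C} P2→{Q,R}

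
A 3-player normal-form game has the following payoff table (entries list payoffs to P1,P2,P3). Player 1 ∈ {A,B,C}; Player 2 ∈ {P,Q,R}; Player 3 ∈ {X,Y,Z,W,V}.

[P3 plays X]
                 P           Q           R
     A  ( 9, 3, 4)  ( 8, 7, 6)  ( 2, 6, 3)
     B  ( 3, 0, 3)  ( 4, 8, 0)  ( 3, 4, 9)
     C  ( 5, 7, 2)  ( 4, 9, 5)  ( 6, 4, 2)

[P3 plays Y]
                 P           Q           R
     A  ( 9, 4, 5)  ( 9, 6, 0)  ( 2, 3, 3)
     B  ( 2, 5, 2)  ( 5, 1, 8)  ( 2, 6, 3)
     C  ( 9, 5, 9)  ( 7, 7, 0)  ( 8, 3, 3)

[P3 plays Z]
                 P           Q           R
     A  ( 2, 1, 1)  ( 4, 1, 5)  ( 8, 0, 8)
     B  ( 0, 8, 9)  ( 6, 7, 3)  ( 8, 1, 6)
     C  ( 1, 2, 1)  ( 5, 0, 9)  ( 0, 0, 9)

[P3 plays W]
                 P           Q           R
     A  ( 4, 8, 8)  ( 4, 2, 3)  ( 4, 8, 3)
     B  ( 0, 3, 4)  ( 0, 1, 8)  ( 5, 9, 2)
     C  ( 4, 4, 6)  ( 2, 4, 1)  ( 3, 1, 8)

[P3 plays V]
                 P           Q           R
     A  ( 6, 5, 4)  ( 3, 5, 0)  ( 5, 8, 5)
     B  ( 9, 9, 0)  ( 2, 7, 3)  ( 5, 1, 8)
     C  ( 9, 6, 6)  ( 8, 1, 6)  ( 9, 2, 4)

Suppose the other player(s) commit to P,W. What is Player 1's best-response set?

P1 best: {A,C}

u_1(A vs P,W) = 4
u_1(B vs P,W) = 0
u_1(C vs P,W) = 4
max payoff 4 at {A,C}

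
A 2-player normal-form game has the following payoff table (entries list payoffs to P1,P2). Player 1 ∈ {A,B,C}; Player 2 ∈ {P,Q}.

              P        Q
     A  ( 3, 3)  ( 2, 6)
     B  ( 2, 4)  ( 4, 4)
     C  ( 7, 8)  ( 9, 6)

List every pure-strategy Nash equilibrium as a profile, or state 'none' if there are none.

(A,P): not NE [P1→C gives 7>3; P2→Q gives 6>3]
(A,Q): not NE [P1→C gives 9>2]
(B,P): not NE [P1→C gives 7>2]
(B,Q): not NE [P1→C gives 9>4]
(C,P): NE
(C,Q): not NE [P2→P gives 8>6]

PSNE = {(C,P)}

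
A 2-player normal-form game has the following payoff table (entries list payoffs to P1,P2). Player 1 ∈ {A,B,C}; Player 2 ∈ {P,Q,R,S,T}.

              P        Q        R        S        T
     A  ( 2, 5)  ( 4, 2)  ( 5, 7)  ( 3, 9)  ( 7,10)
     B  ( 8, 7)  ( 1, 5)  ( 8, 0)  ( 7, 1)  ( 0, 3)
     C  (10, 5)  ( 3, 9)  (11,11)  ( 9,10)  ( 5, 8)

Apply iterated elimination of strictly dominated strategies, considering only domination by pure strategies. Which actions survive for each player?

Remaining: P1:{A,C} P2:{R,S,T}

P1 drop B (C beats it: P:10>8 Q:3>1 R:11>8 S:9>7 T:5>0)
P2 drop P (R beats it: A:7>5 C:11>5)
P2 drop Q (R beats it: A:7>2 C:11>9)
P1→{A,C} P2→{R,S,T}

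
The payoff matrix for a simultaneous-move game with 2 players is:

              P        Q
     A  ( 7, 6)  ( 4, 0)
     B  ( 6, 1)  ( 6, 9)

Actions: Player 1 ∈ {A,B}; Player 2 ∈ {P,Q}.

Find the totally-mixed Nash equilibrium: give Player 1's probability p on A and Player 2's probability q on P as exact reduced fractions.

P1 mixes 4/7 on A; P2 mixes 2/3 on P

P1 indiff ⇒ q·7+(1-q)·4 = q·6+(1-q)·6 ⇒ q(1) = (1-q)(2) ⇒ q = 2/3
P2 indiff ⇒ p·6+(1-p)·1 = p·0+(1-p)·9 ⇒ p(6) = (1-p)(8) ⇒ p = 4/7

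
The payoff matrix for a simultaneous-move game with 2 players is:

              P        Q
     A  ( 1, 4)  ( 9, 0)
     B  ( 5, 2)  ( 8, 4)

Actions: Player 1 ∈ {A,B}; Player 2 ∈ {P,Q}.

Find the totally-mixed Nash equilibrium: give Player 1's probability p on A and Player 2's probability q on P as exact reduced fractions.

P1 mixes 1/3 on A; P2 mixes 1/5 on P

P1 indiff ⇒ q·1+(1-q)·9 = q·5+(1-q)·8 ⇒ q(-4) = (1-q)(-1) ⇒ q = 1/5
P2 indiff ⇒ p·4+(1-p)·2 = p·0+(1-p)·4 ⇒ p(4) = (1-p)(2) ⇒ p = 1/3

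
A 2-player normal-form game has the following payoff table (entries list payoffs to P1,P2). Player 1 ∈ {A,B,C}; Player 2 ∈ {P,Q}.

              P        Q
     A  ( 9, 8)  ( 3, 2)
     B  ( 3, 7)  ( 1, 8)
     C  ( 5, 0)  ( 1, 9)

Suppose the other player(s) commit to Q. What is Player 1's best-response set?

argmax u_1 = {A}

u_1(A vs Q) = 3
u_1(B vs Q) = 1
u_1(C vs Q) = 1
max payoff 3 at {A}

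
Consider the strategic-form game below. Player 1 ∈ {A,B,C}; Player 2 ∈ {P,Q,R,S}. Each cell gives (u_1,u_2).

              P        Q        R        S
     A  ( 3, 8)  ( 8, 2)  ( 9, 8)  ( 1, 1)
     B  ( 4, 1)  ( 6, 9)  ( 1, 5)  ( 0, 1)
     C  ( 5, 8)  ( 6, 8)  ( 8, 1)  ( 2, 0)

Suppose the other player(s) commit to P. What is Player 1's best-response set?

BR_1 = {C}

u_1(A vs P) = 3
u_1(B vs P) = 4
u_1(C vs P) = 5
max payoff 5 at {C}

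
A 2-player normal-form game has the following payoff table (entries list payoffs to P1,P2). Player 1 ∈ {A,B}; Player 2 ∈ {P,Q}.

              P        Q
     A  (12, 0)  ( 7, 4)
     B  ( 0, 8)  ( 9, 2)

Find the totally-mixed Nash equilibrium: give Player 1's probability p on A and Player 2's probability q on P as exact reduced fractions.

P1 indiff ⇒ q·12+(1-q)·7 = q·0+(1-q)·9 ⇒ q(12) = (1-q)(2) ⇒ q = 1/7
P2 indiff ⇒ p·0+(1-p)·8 = p·4+(1-p)·2 ⇒ p(-4) = (1-p)(-6) ⇒ p = 3/5

P1 mixes 3/5 on A; P2 mixes 1/7 on P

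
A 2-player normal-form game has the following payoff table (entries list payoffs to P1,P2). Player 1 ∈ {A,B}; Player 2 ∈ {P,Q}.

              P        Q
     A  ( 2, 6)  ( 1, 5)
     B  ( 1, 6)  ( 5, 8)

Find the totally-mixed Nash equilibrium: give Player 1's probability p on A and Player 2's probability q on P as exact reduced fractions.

(p,q) = (2/3, 4/5)

P1 indiff ⇒ q·2+(1-q)·1 = q·1+(1-q)·5 ⇒ q(1) = (1-q)(4) ⇒ q = 4/5
P2 indiff ⇒ p·6+(1-p)·6 = p·5+(1-p)·8 ⇒ p(1) = (1-p)(2) ⇒ p = 2/3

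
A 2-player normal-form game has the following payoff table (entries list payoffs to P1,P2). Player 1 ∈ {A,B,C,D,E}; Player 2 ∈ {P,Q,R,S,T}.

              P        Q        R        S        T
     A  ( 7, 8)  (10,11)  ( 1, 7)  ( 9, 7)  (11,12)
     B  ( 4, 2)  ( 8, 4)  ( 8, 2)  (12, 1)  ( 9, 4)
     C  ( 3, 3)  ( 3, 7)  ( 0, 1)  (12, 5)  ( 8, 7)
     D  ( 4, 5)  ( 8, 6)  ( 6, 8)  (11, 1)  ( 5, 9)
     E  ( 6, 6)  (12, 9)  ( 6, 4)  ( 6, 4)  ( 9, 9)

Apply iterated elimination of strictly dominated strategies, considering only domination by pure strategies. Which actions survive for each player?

P2 drop P (Q beats it: A:11>8 B:4>2 C:7>3 D:6>5 E:9>6)
P2 drop R (T beats it: A:12>7 B:4>2 C:7>1 D:9>8 E:9>4)
P2 drop S (Q beats it: A:11>7 B:4>1 C:7>5 D:6>1 E:9>4)
P1 drop B (A beats it: Q:10>8 T:11>9)
P1 drop C (A beats it: Q:10>3 T:11>8)
P1 drop D (A beats it: Q:10>8 T:11>5)
P1→{A,E} P2→{Q,T}

IESDS → P1:{A,E} P2:{Q,T}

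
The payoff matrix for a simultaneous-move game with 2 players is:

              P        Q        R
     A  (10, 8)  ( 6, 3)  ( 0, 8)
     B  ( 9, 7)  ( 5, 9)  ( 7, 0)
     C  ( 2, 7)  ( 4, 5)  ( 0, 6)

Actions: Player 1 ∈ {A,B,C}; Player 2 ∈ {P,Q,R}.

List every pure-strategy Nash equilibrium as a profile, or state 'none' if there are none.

(A,P): NE
(A,Q): not NE [P2→R gives 8>3]
(A,R): not NE [P1→B gives 7>0]
(B,P): not NE [P1→A gives 10>9; P2→Q gives 9>7]
(B,Q): not NE [P1→A gives 6>5]
(B,R): not NE [P2→Q gives 9>0]
(C,P): not NE [P1→A gives 10>2]
(C,Q): not NE [P1→A gives 6>4; P2→P gives 7>5]
(C,R): not NE [P1→B gives 7>0; P2→P gives 7>6]

PSNE = {(A,P)}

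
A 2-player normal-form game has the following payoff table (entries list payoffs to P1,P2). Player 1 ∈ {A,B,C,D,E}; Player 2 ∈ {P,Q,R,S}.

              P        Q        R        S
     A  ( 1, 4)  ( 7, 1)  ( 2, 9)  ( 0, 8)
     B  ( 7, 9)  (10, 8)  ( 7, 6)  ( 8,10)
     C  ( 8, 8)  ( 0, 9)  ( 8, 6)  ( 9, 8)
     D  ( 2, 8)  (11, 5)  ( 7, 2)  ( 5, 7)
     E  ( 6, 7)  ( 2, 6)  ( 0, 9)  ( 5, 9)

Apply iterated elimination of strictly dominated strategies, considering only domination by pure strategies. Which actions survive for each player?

Survivors P1:{B,C,D} P2:{P,Q,S}

P1 drop A (B beats it: P:7>1 Q:10>7 R:7>2 S:8>0)
P1 drop E (B beats it: P:7>6 Q:10>2 R:7>0 S:8>5)
P2 drop R (P beats it: B:9>6 C:8>6 D:8>2)
P1→{B,C,D} P2→{P,Q,S}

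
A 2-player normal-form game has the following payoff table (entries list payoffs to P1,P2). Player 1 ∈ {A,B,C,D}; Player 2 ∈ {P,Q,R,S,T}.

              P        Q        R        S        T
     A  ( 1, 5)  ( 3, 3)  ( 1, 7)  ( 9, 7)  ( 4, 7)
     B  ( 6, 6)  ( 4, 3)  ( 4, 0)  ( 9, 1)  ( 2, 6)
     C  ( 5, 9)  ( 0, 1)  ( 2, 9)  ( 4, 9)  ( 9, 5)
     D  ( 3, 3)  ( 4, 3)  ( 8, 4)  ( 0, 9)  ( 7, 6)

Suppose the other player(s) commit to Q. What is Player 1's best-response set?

P1 best: {B,D}

u_1(A vs Q) = 3
u_1(B vs Q) = 4
u_1(C vs Q) = 0
u_1(D vs Q) = 4
max payoff 4 at {B,D}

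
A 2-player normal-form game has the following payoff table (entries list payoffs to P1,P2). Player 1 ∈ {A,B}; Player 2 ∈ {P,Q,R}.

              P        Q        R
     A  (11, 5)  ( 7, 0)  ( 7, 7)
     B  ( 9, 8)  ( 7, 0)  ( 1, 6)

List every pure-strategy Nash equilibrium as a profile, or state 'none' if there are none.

(A,P): not NE [P2→R gives 7>5]
(A,Q): not NE [P2→R gives 7>0]
(A,R): NE
(B,P): not NE [P1→A gives 11>9]
(B,Q): not NE [P2→P gives 8>0]
(B,R): not NE [P1→A gives 7>1; P2→P gives 8>6]

PSNE = {(A,R)}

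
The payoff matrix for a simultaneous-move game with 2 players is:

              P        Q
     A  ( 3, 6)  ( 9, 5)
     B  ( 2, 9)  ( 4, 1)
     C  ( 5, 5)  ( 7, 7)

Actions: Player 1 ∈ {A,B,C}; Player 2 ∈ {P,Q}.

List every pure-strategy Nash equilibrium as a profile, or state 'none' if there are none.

Equilibria: none

(A,P): not NE [P1→C gives 5>3]
(A,Q): not NE [P2→P gives 6>5]
(B,P): not NE [P1→C gives 5>2]
(B,Q): not NE [P1→A gives 9>4; P2→P gives 9>1]
(C,P): not NE [P2→Q gives 7>5]
(C,Q): not NE [P1→A gives 9>7]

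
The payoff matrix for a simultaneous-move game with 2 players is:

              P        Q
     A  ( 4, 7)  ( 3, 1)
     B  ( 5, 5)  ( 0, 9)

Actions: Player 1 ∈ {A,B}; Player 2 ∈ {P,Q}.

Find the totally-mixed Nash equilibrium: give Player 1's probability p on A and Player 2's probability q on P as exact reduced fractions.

P1 indiff ⇒ q·4+(1-q)·3 = q·5+(1-q)·0 ⇒ q(-1) = (1-q)(-3) ⇒ q = 3/4
P2 indiff ⇒ p·7+(1-p)·5 = p·1+(1-p)·9 ⇒ p(6) = (1-p)(4) ⇒ p = 2/5

p=2/5, q=3/4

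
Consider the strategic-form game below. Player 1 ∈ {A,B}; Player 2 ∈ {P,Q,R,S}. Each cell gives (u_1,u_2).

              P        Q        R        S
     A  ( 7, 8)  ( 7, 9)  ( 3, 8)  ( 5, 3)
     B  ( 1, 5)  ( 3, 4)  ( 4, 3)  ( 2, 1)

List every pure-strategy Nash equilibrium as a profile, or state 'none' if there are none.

(A,P): not NE [P2→Q gives 9>8]
(A,Q): NE
(A,R): not NE [P1→B gives 4>3; P2→Q gives 9>8]
(A,S): not NE [P2→Q gives 9>3]
(B,P): not NE [P1→A gives 7>1]
(B,Q): not NE [P1→A gives 7>3; P2→P gives 5>4]
(B,R): not NE [P2→P gives 5>3]
(B,S): not NE [P1→A gives 5>2; P2→P gives 5>1]

Nash profiles: (A,Q)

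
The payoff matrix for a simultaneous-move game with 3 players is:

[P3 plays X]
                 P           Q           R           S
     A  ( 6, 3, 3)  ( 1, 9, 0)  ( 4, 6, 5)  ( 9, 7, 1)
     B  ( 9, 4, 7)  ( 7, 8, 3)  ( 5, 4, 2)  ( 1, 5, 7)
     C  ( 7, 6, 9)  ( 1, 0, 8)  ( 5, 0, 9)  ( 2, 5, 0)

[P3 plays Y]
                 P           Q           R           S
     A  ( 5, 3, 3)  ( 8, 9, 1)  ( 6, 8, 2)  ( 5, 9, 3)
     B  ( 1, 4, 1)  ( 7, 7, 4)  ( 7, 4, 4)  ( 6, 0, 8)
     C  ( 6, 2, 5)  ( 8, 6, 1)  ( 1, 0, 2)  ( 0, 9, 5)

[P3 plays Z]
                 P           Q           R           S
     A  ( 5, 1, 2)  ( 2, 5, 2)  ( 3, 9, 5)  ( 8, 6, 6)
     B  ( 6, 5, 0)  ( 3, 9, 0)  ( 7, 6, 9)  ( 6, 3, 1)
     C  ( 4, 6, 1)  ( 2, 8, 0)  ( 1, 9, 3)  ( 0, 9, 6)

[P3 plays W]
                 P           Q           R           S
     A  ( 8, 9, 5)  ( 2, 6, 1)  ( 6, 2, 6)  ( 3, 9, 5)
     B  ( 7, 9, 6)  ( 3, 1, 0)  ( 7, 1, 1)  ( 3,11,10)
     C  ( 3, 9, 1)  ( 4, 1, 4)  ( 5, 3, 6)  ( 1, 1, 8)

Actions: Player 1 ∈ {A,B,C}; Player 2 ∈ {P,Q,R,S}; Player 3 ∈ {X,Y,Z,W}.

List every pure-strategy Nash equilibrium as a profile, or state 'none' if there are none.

(A,P,X): not NE [P1→B gives 9>6; P2→Q gives 9>3; P3→W gives 5>3]
(A,P,Y): not NE [P1→C gives 6>5; P2→S gives 9>3; P3→W gives 5>3]
(A,P,Z): not NE [P1→B gives 6>5; P2→R gives 9>1; P3→W gives 5>2]
(A,P,W): NE
(A,Q,X): not NE [P1→B gives 7>1; P3→Z gives 2>0]
(A,Q,Y): not NE [P3→Z gives 2>1]
(A,Q,Z): not NE [P1→B gives 3>2; P2→R gives 9>5]
(A,Q,W): not NE [P1→C gives 4>2; P2→S gives 9>6; P3→Z gives 2>1]
(A,R,X): not NE [P1→C gives 5>4; P2→Q gives 9>6; P3→W gives 6>5]
(A,R,Y): not NE [P1→B gives 7>6; P2→S gives 9>8; P3→W gives 6>2]
(A,R,Z): not NE [P1→B gives 7>3; P3→W gives 6>5]
(A,R,W): not NE [P1→B gives 7>6; P2→S gives 9>2]
(A,S,X): not NE [P2→Q gives 9>7; P3→Z gives 6>1]
(A,S,Y): not NE [P1→B gives 6>5; P3→Z gives 6>3]
(A,S,Z): not NE [P2→R gives 9>6]
(A,S,W): not NE [P3→Z gives 6>5]
(B,P,X): not NE [P2→Q gives 8>4]
(B,P,Y): not NE [P1→C gives 6>1; P2→Q gives 7>4; P3→X gives 7>1]
(B,P,Z): not NE [P2→Q gives 9>5; P3→X gives 7>0]
(B,P,W): not NE [P1→A gives 8>7; P2→S gives 11>9; P3→X gives 7>6]
(B,Q,X): not NE [P3→Y gives 4>3]
(B,Q,Y): not NE [P1→C gives 8>7]
(B,Q,Z): not NE [P3→Y gives 4>0]
(B,Q,W): not NE [P1→C gives 4>3; P2→S gives 11>1; P3→Y gives 4>0]
(B,R,X): not NE [P2→Q gives 8>4; P3→Z gives 9>2]
(B,R,Y): not NE [P2→Q gives 7>4; P3→Z gives 9>4]
(B,R,Z): not NE [P2→Q gives 9>6]
(B,R,W): not NE [P2→S gives 11>1; P3→Z gives 9>1]
(B,S,X): not NE [P1→A gives 9>1; P2→Q gives 8>5; P3→W gives 10>7]
(B,S,Y): not NE [P2→Q gives 7>0; P3→W gives 10>8]
(B,S,Z): not NE [P1→A gives 8>6; P2→Q gives 9>3; P3→W gives 10>1]
(B,S,W): NE
(C,P,X): not NE [P1→B gives 9>7]
(C,P,Y): not NE [P2→S gives 9>2; P3→X gives 9>5]
(C,P,Z): not NE [P1→B gives 6>4; P2→S gives 9>6; P3→X gives 9>1]
(C,P,W): not NE [P1→A gives 8>3; P3→X gives 9>1]
(C,Q,X): not NE [P1→B gives 7>1; P2→P gives 6>0]
(C,Q,Y): not NE [P2→S gives 9>6; P3→X gives 8>1]
(C,Q,Z): not NE [P1→B gives 3>2; P2→S gives 9>8; P3→X gives 8>0]
(C,Q,W): not NE [P2→P gives 9>1; P3→X gives 8>4]
(C,R,X): not NE [P2→P gives 6>0]
(C,R,Y): not NE [P1→B gives 7>1; P2→S gives 9>0; P3→X gives 9>2]
(C,R,Z): not NE [P1→B gives 7>1; P3→X gives 9>3]
(C,R,W): not NE [P1→B gives 7>5; P2→P gives 9>3; P3→X gives 9>6]
(C,S,X): not NE [P1→A gives 9>2; P2→P gives 6>5; P3→W gives 8>0]
(C,S,Y): not NE [P1→B gives 6>0; P3→W gives 8>5]
(C,S,Z): not NE [P1→A gives 8>0; P3→W gives 8>6]
(C,S,W): not NE [P1→B gives 3>1; P2→P gives 9>1]

PSNE = {(A,P,W), (B,S,W)}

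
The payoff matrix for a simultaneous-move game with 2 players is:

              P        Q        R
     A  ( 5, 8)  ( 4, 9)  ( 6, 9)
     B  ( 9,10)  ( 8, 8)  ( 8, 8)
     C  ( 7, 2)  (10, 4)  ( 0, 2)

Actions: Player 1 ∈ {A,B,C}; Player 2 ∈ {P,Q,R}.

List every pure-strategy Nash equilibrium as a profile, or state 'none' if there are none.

(A,P): not NE [P1→B gives 9>5; P2→R gives 9>8]
(A,Q): not NE [P1→C gives 10>4]
(A,R): not NE [P1→B gives 8>6]
(B,P): NE
(B,Q): not NE [P1→C gives 10>8; P2→P gives 10>8]
(B,R): not NE [P2→P gives 10>8]
(C,P): not NE [P1→B gives 9>7; P2→Q gives 4>2]
(C,Q): NE
(C,R): not NE [P1→B gives 8>0; P2→Q gives 4>2]

NE set: (B,P), (C,Q)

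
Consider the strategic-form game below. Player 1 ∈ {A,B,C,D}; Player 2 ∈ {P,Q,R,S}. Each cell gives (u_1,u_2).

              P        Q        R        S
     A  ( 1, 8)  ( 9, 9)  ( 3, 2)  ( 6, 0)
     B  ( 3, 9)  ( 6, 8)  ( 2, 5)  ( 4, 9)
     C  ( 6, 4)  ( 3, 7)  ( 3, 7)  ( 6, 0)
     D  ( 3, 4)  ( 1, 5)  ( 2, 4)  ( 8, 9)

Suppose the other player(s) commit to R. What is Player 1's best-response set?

BR_1 = {A,C}

u_1(A vs R) = 3
u_1(B vs R) = 2
u_1(C vs R) = 3
u_1(D vs R) = 2
max payoff 3 at {A,C}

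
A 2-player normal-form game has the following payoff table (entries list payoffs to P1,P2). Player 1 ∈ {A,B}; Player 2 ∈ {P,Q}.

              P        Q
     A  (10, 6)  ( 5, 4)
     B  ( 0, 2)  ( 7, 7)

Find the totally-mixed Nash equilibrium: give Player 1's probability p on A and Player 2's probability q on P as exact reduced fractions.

P1 mixes 5/7 on A; P2 mixes 1/6 on P

P1 indiff ⇒ q·10+(1-q)·5 = q·0+(1-q)·7 ⇒ q(10) = (1-q)(2) ⇒ q = 1/6
P2 indiff ⇒ p·6+(1-p)·2 = p·4+(1-p)·7 ⇒ p(2) = (1-p)(5) ⇒ p = 5/7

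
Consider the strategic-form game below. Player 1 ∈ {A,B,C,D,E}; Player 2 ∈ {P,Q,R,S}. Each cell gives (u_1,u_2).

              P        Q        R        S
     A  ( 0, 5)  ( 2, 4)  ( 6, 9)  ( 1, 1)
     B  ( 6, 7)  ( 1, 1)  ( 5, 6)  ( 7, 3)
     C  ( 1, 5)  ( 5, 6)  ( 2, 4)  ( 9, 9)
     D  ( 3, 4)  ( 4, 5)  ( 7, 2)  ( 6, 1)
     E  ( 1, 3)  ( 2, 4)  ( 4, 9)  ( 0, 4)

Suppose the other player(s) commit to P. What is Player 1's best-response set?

BR_1 = {B}

u_1(A vs P) = 0
u_1(B vs P) = 6
u_1(C vs P) = 1
u_1(D vs P) = 3
u_1(E vs P) = 1
max payoff 6 at {B}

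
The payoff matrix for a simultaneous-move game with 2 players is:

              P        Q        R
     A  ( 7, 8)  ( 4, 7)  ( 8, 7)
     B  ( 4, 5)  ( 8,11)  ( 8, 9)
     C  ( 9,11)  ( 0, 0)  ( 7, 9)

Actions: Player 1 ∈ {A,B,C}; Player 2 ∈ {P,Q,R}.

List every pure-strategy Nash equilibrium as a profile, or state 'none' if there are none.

(A,P): not NE [P1→C gives 9>7]
(A,Q): not NE [P1→B gives 8>4; P2→P gives 8>7]
(A,R): not NE [P2→P gives 8>7]
(B,P): not NE [P1→C gives 9>4; P2→Q gives 11>5]
(B,Q): NE
(B,R): not NE [P2→Q gives 11>9]
(C,P): NE
(C,Q): not NE [P1→B gives 8>0; P2→P gives 11>0]
(C,R): not NE [P1→B gives 8>7; P2→P gives 11>9]

PSNE = {(B,Q), (C,P)}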